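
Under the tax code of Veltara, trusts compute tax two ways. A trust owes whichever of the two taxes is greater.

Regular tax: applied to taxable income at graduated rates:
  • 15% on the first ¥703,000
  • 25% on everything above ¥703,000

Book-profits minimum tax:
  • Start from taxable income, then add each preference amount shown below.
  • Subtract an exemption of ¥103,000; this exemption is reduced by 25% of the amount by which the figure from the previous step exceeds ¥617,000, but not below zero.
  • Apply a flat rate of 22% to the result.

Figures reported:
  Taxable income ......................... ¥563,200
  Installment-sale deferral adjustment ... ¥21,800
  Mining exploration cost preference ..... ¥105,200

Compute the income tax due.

Regular tax:
  ¥563,200 × 15% = ¥84,480

Book-profits minimum tax:
  Adjusted income: ¥563,200 + ¥21,800 + ¥105,200 = ¥690,200
  Exemption: ¥103,000 − 25% × (¥690,200 − ¥617,000) = ¥103,000 − ¥18,300 = ¥84,700
  Base: ¥690,200 − ¥84,700 = ¥605,500
  ¥605,500 × 22% = ¥133,210

¥133,210 > ¥84,480, so the book-profits minimum tax is the binding amount.

¥133,210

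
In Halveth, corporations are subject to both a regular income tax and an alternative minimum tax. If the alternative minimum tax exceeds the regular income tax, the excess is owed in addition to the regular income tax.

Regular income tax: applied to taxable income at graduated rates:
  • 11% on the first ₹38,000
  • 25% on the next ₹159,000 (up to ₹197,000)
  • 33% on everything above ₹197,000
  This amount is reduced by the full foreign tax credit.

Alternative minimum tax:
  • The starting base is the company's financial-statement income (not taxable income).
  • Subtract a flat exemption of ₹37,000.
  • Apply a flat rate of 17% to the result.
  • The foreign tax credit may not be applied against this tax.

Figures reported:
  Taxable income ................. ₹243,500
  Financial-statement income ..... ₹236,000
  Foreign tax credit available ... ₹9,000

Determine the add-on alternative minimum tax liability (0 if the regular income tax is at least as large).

₹0

Regular income tax:
  ₹38,000 × 11% = ₹4,180
  ₹159,000 × 25% = ₹39,750
  ₹46,500 × 33% = ₹15,345
  → ₹59,275
  Less foreign tax credit ₹9,000 → ₹50,275

Alternative minimum tax:
  Base (financial-statement income): ₹236,000
  Less exemption ₹37,000 → base ₹199,000
  ₹199,000 × 17% = ₹33,830

₹33,830 ≤ ₹50,275, so no add-on is due.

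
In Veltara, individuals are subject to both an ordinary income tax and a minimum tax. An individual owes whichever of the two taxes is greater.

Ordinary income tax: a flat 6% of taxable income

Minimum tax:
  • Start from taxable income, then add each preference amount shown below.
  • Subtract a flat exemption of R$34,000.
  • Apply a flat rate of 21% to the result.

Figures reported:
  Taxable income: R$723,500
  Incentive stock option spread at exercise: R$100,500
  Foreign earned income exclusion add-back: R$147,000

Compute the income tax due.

R$196,770

Minimum tax:
  Adjusted income: R$723,500 + R$100,500 + R$147,000 = R$971,000
  Less exemption R$34,000 → base R$937,000
  R$937,000 × 21% = R$196,770

Ordinary income tax:
  R$723,500 × 6% = R$43,410

R$196,770 > R$43,410, so the minimum tax is the binding amount.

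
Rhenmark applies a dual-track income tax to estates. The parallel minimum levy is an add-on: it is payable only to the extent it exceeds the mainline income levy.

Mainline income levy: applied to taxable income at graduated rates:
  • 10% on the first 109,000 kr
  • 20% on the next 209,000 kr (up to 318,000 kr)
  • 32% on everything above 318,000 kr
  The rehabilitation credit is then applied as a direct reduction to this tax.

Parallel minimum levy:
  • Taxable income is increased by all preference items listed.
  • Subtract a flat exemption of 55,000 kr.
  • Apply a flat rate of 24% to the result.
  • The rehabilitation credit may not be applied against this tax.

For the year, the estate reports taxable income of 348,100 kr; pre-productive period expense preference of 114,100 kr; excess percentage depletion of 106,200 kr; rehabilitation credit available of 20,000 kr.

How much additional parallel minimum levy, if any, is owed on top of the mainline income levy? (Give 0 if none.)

Parallel minimum levy:
  Adjusted income: 348,100 kr + 114,100 kr + 106,200 kr = 568,400 kr
  Less exemption 55,000 kr → base 513,400 kr
  513,400 kr × 24% = 123,216 kr

Mainline income levy:
  109,000 kr × 10% = 10,900 kr
  209,000 kr × 20% = 41,800 kr
  30,100 kr × 32% = 9,632 kr
  → 62,332 kr
  Less rehabilitation credit 20,000 kr → 42,332 kr

Excess of parallel minimum levy over mainline income levy: 123,216 kr − 42,332 kr = 80,884 kr.

80,884 kr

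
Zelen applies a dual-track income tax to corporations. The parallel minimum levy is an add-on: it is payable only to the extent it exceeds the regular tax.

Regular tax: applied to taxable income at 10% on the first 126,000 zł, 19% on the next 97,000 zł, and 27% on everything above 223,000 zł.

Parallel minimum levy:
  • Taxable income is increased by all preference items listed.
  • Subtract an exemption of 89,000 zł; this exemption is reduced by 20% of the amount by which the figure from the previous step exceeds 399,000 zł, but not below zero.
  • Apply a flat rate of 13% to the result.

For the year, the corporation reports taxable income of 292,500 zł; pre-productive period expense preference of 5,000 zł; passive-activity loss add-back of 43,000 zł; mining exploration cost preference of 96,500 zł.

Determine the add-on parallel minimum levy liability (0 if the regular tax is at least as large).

Parallel minimum levy:
  Adjusted income: 292,500 zł + 5,000 zł + 43,000 zł + 96,500 zł = 437,000 zł
  Exemption: 89,000 zł − 20% × (437,000 zł − 399,000 zł) = 89,000 zł − 7,600 zł = 81,400 zł
  Base: 437,000 zł − 81,400 zł = 355,600 zł
  355,600 zł × 13% = 46,228 zł

Regular tax:
  126,000 zł × 10% = 12,600 zł
  97,000 zł × 19% = 18,430 zł
  69,500 zł × 27% = 18,765 zł
  → 49,795 zł

46,228 zł ≤ 49,795 zł, so no add-on is due.

0 zł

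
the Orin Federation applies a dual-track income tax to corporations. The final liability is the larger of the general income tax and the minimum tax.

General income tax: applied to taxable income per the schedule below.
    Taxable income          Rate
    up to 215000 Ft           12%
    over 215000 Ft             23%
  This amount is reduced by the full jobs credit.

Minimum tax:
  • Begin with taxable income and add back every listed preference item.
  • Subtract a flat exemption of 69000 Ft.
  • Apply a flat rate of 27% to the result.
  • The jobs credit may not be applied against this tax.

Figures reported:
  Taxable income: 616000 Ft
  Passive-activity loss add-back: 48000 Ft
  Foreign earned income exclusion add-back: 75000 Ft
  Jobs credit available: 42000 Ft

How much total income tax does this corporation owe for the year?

180900 Ft

General income tax:
  215000 Ft × 12% = 25800 Ft
  401000 Ft × 23% = 92230 Ft
  → 118030 Ft
  Less jobs credit 42000 Ft → 76030 Ft

Minimum tax:
  Adjusted income: 616000 Ft + 48000 Ft + 75000 Ft = 739000 Ft
  Less exemption 69000 Ft → base 670000 Ft
  670000 Ft × 27% = 180900 Ft

180900 Ft > 76030 Ft, so the minimum tax is the binding amount.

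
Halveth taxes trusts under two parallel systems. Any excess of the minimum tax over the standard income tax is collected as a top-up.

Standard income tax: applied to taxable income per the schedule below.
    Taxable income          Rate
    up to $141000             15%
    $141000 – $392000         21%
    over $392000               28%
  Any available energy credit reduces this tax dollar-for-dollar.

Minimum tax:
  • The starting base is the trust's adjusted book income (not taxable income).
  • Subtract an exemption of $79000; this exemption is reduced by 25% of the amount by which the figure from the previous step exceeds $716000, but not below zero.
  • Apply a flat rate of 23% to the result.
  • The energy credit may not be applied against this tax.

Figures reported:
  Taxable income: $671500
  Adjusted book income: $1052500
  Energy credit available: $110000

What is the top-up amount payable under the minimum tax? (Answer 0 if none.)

Minimum tax:
  Base (adjusted book income): $1052500
  Exemption: 25% × ($1052500 − $716000) = $84125 ≥ $79000, so the exemption is fully phased out
  Base: $1052500 − $0 = $1052500
  $1052500 × 23% = $242075

Standard income tax:
  $141000 × 15% = $21150
  $251000 × 21% = $52710
  $279500 × 28% = $78260
  → $152120
  Less energy credit $110000 → $42120

Excess of minimum tax over standard income tax: $242075 − $42120 = $199955.

$199955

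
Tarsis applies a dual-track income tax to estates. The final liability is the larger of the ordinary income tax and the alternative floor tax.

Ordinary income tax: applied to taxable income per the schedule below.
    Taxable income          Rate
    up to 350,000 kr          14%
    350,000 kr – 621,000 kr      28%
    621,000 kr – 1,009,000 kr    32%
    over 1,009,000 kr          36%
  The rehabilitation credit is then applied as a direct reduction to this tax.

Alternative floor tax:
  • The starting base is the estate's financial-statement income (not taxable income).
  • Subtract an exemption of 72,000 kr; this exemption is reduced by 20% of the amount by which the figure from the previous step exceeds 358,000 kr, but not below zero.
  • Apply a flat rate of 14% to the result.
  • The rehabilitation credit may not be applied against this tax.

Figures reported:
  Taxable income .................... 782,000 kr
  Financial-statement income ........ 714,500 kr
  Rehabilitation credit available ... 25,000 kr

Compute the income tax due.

Alternative floor tax:
  Base (financial-statement income): 714,500 kr
  Exemption: 72,000 kr − 20% × (714,500 kr − 358,000 kr) = 72,000 kr − 71,300 kr = 700 kr
  Base: 714,500 kr − 700 kr = 713,800 kr
  713,800 kr × 14% = 99,932 kr

Ordinary income tax:
  350,000 kr × 14% = 49,000 kr
  271,000 kr × 28% = 75,880 kr
  161,000 kr × 32% = 51,520 kr
  → 176,400 kr
  Less rehabilitation credit 25,000 kr → 151,400 kr

151,400 kr > 99,932 kr, so the ordinary income tax governs.

151,400 kr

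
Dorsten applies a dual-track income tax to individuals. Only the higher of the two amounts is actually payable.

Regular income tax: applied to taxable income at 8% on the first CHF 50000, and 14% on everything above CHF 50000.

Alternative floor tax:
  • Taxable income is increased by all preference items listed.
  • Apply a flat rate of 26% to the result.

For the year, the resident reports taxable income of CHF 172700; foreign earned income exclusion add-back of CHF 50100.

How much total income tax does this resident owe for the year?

Alternative floor tax:
  Adjusted income: CHF 172700 + CHF 50100 = CHF 222800
  CHF 222800 × 26% = CHF 57928

Regular income tax:
  CHF 50000 × 8% = CHF 4000
  CHF 122700 × 14% = CHF 17178
  → CHF 21178

CHF 57928 > CHF 21178, so the alternative floor tax is the binding amount.

CHF 57928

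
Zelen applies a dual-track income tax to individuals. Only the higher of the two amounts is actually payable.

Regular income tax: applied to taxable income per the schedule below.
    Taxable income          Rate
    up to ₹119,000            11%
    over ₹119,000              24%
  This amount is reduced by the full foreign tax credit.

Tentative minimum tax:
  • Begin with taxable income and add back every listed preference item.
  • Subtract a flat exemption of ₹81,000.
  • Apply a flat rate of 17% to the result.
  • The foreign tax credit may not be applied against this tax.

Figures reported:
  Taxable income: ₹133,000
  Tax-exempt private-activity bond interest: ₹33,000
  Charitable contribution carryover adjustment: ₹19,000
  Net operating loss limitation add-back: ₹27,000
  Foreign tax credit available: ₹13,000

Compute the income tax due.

₹22,270

Tentative minimum tax:
  Adjusted income: ₹133,000 + ₹33,000 + ₹19,000 + ₹27,000 = ₹212,000
  Less exemption ₹81,000 → base ₹131,000
  ₹131,000 × 17% = ₹22,270

Regular income tax:
  ₹119,000 × 11% = ₹13,090
  ₹14,000 × 24% = ₹3,360
  → ₹16,450
  Less foreign tax credit ₹13,000 → ₹3,450

₹22,270 > ₹3,450, so the tentative minimum tax is the binding amount.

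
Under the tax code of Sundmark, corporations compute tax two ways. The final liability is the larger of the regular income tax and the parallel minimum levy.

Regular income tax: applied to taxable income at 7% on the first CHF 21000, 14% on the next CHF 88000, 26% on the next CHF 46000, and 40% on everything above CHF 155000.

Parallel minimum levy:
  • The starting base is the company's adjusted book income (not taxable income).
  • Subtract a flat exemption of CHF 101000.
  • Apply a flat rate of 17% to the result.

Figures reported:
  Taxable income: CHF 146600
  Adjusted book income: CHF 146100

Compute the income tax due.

CHF 23566

Parallel minimum levy:
  Base (adjusted book income): CHF 146100
  Less exemption CHF 101000 → base CHF 45100
  CHF 45100 × 17% = CHF 7667

Regular income tax:
  CHF 21000 × 7% = CHF 1470
  CHF 88000 × 14% = CHF 12320
  CHF 37600 × 26% = CHF 9776
  → CHF 23566

CHF 23566 > CHF 7667, so the regular income tax governs.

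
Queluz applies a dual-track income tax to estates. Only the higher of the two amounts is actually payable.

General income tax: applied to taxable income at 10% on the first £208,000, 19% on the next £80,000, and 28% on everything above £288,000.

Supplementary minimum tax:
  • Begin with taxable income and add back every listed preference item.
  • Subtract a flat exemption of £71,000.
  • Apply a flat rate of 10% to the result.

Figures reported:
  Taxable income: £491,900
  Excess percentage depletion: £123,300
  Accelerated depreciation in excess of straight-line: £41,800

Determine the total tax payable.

General income tax:
  £208,000 × 10% = £20,800
  £80,000 × 19% = £15,200
  £203,900 × 28% = £57,092
  → £93,092

Supplementary minimum tax:
  Adjusted income: £491,900 + £123,300 + £41,800 = £657,000
  Less exemption £71,000 → base £586,000
  £586,000 × 10% = £58,600

£93,092 > £58,600, so the general income tax governs.

£93,092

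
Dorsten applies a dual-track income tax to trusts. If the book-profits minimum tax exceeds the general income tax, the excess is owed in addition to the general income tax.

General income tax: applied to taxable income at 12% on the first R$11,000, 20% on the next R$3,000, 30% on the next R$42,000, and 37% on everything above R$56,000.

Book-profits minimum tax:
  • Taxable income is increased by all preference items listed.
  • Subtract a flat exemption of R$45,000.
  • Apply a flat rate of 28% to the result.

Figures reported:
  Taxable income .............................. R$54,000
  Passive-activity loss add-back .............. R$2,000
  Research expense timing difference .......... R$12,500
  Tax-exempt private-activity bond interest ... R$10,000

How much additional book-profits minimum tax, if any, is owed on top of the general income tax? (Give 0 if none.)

R$0

General income tax:
  R$11,000 × 12% = R$1,320
  R$3,000 × 20% = R$600
  R$40,000 × 30% = R$12,000
  → R$13,920

Book-profits minimum tax:
  Adjusted income: R$54,000 + R$2,000 + R$12,500 + R$10,000 = R$78,500
  Less exemption R$45,000 → base R$33,500
  R$33,500 × 28% = R$9,380

R$9,380 ≤ R$13,920, so no add-on is due.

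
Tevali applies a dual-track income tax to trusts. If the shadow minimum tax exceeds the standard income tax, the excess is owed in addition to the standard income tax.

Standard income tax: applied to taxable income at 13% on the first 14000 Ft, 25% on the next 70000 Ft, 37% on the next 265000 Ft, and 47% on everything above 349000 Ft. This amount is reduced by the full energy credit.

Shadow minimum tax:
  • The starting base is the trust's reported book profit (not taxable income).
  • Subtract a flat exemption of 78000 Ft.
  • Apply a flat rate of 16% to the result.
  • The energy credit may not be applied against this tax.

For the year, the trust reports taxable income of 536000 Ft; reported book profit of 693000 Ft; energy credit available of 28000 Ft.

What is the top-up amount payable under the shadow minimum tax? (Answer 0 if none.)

0 Ft

Shadow minimum tax:
  Base (reported book profit): 693000 Ft
  Less exemption 78000 Ft → base 615000 Ft
  615000 Ft × 16% = 98400 Ft

Standard income tax:
  14000 Ft × 13% = 1820 Ft
  70000 Ft × 25% = 17500 Ft
  265000 Ft × 37% = 98050 Ft
  187000 Ft × 47% = 87890 Ft
  → 205260 Ft
  Less energy credit 28000 Ft → 177260 Ft

98400 Ft ≤ 177260 Ft, so no add-on is due.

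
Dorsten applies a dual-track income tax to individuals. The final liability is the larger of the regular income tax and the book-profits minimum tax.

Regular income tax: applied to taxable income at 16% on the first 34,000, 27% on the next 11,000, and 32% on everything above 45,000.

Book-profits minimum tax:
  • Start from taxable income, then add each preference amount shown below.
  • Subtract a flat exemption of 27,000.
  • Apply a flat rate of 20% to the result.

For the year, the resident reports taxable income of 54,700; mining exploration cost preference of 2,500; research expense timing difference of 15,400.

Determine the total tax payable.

11,514

Regular income tax:
  34,000 × 16% = 5,440
  11,000 × 27% = 2,970
  9,700 × 32% = 3,104
  → 11,514

Book-profits minimum tax:
  Adjusted income: 54,700 + 2,500 + 15,400 = 72,600
  Less exemption 27,000 → base 45,600
  45,600 × 20% = 9,120

11,514 > 9,120, so the regular income tax governs.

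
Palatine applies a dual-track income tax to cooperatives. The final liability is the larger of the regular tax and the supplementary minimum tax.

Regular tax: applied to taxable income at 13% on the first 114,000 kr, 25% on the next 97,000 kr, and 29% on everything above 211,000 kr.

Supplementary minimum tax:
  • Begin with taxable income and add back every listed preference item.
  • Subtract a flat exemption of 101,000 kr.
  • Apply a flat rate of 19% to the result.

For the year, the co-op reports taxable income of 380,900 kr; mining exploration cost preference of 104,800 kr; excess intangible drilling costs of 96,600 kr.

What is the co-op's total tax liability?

Regular tax:
  114,000 kr × 13% = 14,820 kr
  97,000 kr × 25% = 24,250 kr
  169,900 kr × 29% = 49,271 kr
  → 88,341 kr

Supplementary minimum tax:
  Adjusted income: 380,900 kr + 104,800 kr + 96,600 kr = 582,300 kr
  Less exemption 101,000 kr → base 481,300 kr
  481,300 kr × 19% = 91,447 kr

91,447 kr > 88,341 kr, so the supplementary minimum tax is the binding amount.

91,447 kr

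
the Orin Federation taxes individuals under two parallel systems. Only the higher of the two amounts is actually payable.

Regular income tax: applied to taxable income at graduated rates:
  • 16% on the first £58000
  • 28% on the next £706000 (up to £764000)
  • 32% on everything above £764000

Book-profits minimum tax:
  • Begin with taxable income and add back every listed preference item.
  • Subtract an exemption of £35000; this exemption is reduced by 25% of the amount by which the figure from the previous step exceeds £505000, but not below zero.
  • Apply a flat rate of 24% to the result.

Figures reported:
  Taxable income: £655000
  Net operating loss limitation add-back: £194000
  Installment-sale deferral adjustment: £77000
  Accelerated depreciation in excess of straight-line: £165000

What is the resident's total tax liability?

Regular income tax:
  £58000 × 16% = £9280
  £597000 × 28% = £167160
  → £176440

Book-profits minimum tax:
  Adjusted income: £655000 + £194000 + £77000 + £165000 = £1091000
  Exemption: 25% × (£1091000 − £505000) = £146500 ≥ £35000, so the exemption is fully phased out
  Base: £1091000 − £0 = £1091000
  £1091000 × 24% = £261840

£261840 > £176440, so the book-profits minimum tax is the binding amount.

£261840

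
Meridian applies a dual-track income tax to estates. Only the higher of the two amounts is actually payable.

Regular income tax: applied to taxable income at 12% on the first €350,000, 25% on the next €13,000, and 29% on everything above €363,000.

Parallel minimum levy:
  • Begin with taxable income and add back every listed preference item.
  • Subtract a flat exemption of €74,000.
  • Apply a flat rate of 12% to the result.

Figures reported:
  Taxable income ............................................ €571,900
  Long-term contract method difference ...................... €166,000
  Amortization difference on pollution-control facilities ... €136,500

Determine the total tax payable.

Regular income tax:
  €350,000 × 12% = €42,000
  €13,000 × 25% = €3,250
  €208,900 × 29% = €60,581
  → €105,831

Parallel minimum levy:
  Adjusted income: €571,900 + €166,000 + €136,500 = €874,400
  Less exemption €74,000 → base €800,400
  €800,400 × 12% = €96,048

€105,831 > €96,048, so the regular income tax governs.

€105,831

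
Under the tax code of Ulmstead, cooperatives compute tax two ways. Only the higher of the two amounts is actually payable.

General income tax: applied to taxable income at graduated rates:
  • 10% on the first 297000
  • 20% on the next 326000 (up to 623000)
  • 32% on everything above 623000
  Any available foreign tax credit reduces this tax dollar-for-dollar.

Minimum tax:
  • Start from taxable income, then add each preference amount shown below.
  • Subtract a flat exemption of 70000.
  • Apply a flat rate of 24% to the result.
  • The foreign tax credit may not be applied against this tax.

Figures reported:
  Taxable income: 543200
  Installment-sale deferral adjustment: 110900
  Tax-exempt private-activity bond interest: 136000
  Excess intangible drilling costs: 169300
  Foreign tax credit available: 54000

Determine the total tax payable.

General income tax:
  297000 × 10% = 29700
  246200 × 20% = 49240
  → 78940
  Less foreign tax credit 54000 → 24940

Minimum tax:
  Adjusted income: 543200 + 110900 + 136000 + 169300 = 959400
  Less exemption 70000 → base 889400
  889400 × 24% = 213456

213456 > 24940, so the minimum tax is the binding amount.

213456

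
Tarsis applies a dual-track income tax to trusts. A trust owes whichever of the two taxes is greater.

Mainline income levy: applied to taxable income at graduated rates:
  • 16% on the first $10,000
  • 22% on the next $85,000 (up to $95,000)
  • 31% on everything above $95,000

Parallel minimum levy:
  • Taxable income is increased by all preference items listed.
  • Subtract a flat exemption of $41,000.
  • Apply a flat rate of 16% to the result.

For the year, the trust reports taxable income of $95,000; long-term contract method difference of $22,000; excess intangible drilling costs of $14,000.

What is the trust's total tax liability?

Mainline income levy:
  $10,000 × 16% = $1,600
  $85,000 × 22% = $18,700
  → $20,300

Parallel minimum levy:
  Adjusted income: $95,000 + $22,000 + $14,000 = $131,000
  Less exemption $41,000 → base $90,000
  $90,000 × 16% = $14,400

$20,300 > $14,400, so the mainline income levy governs.

$20,300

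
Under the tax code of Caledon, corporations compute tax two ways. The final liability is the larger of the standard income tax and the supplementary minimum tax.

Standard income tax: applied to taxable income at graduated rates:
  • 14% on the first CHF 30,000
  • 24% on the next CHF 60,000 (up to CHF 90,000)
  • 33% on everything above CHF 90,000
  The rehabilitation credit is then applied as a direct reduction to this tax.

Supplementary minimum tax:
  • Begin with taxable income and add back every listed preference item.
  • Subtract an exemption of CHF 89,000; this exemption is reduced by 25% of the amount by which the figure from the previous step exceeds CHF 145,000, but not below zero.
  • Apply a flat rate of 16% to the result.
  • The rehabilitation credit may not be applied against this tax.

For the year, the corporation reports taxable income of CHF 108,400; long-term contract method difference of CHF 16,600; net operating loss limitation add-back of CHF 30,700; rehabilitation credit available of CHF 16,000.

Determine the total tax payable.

CHF 11,100

Supplementary minimum tax:
  Adjusted income: CHF 108,400 + CHF 16,600 + CHF 30,700 = CHF 155,700
  Exemption: CHF 89,000 − 25% × (CHF 155,700 − CHF 145,000) = CHF 89,000 − CHF 2,675 = CHF 86,325
  Base: CHF 155,700 − CHF 86,325 = CHF 69,375
  CHF 69,375 × 16% = CHF 11,100

Standard income tax:
  CHF 30,000 × 14% = CHF 4,200
  CHF 60,000 × 24% = CHF 14,400
  CHF 18,400 × 33% = CHF 6,072
  → CHF 24,672
  Less rehabilitation credit CHF 16,000 → CHF 8,672

CHF 11,100 > CHF 8,672, so the supplementary minimum tax is the binding amount.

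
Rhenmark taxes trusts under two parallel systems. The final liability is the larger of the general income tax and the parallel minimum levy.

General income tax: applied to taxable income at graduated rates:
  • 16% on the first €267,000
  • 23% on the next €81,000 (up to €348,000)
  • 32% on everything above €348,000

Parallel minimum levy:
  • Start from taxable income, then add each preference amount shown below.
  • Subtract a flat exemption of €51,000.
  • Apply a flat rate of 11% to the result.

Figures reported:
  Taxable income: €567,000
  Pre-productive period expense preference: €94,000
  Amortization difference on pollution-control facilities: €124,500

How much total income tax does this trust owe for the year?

€131,430

General income tax:
  €267,000 × 16% = €42,720
  €81,000 × 23% = €18,630
  €219,000 × 32% = €70,080
  → €131,430

Parallel minimum levy:
  Adjusted income: €567,000 + €94,000 + €124,500 = €785,500
  Less exemption €51,000 → base €734,500
  €734,500 × 11% = €80,795

€131,430 > €80,795, so the general income tax governs.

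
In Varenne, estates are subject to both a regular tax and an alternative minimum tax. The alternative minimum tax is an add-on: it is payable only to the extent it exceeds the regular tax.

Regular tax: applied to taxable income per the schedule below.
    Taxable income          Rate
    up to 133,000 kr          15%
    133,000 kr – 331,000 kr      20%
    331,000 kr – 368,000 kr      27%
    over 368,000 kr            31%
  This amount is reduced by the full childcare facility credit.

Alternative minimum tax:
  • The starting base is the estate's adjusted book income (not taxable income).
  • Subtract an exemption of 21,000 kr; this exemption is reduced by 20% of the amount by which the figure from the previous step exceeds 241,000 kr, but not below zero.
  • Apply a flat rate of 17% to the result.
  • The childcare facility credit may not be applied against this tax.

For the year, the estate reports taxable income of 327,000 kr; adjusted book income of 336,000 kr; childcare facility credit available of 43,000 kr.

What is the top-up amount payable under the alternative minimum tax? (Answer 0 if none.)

41,030 kr

Alternative minimum tax:
  Base (adjusted book income): 336,000 kr
  Exemption: 21,000 kr − 20% × (336,000 kr − 241,000 kr) = 21,000 kr − 19,000 kr = 2,000 kr
  Base: 336,000 kr − 2,000 kr = 334,000 kr
  334,000 kr × 17% = 56,780 kr

Regular tax:
  133,000 kr × 15% = 19,950 kr
  194,000 kr × 20% = 38,800 kr
  → 58,750 kr
  Less childcare facility credit 43,000 kr → 15,750 kr

Excess of alternative minimum tax over regular tax: 56,780 kr − 15,750 kr = 41,030 kr.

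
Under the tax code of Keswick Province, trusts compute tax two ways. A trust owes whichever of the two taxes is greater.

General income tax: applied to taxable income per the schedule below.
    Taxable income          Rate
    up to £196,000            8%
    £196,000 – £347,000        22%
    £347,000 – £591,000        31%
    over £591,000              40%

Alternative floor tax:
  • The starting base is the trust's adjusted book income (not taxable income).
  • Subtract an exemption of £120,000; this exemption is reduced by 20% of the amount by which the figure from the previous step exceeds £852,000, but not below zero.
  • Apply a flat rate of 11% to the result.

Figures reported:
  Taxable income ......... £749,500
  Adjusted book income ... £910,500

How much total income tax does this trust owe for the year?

General income tax:
  £196,000 × 8% = £15,680
  £151,000 × 22% = £33,220
  £244,000 × 31% = £75,640
  £158,500 × 40% = £63,400
  → £187,940

Alternative floor tax:
  Base (adjusted book income): £910,500
  Exemption: £120,000 − 20% × (£910,500 − £852,000) = £120,000 − £11,700 = £108,300
  Base: £910,500 − £108,300 = £802,200
  £802,200 × 11% = £88,242

£187,940 > £88,242, so the general income tax governs.

£187,940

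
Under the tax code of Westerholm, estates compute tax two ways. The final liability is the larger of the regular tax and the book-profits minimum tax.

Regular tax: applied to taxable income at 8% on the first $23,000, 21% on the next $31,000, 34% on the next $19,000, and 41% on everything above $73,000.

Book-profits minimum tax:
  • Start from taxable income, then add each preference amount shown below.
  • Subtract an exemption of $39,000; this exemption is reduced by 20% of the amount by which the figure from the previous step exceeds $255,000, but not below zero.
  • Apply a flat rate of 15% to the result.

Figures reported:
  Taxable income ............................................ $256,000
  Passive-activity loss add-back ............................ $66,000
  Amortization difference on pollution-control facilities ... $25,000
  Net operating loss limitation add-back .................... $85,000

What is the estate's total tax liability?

$89,840

Book-profits minimum tax:
  Adjusted income: $256,000 + $66,000 + $25,000 + $85,000 = $432,000
  Exemption: $39,000 − 20% × ($432,000 − $255,000) = $39,000 − $35,400 = $3,600
  Base: $432,000 − $3,600 = $428,400
  $428,400 × 15% = $64,260

Regular tax:
  $23,000 × 8% = $1,840
  $31,000 × 21% = $6,510
  $19,000 × 34% = $6,460
  $183,000 × 41% = $75,030
  → $89,840

$89,840 > $64,260, so the regular tax governs.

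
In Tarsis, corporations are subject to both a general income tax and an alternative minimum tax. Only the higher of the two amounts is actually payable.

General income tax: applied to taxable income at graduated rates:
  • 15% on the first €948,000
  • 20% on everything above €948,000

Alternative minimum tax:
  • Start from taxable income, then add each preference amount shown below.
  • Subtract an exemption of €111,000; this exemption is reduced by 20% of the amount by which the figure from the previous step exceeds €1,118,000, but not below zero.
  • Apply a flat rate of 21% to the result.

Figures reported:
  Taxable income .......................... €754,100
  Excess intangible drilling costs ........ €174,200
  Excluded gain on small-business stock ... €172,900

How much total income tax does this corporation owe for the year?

General income tax:
  €754,100 × 15% = €113,115

Alternative minimum tax:
  Adjusted income: €754,100 + €174,200 + €172,900 = €1,101,200
  Exemption: €1,101,200 ≤ €1,118,000, so full €111,000 applies
  Base: €1,101,200 − €111,000 = €990,200
  €990,200 × 21% = €207,942

€207,942 > €113,115, so the alternative minimum tax is the binding amount.

€207,942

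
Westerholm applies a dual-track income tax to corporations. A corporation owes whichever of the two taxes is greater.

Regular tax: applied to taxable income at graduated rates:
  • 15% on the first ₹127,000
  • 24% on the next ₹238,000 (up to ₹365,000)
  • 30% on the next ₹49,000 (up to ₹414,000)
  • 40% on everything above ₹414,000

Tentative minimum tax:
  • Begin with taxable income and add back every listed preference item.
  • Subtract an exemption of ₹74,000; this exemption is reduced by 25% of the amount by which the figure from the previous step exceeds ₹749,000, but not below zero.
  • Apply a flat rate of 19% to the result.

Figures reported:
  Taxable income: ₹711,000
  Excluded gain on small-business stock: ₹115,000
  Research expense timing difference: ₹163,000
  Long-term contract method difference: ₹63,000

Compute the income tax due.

Tentative minimum tax:
  Adjusted income: ₹711,000 + ₹115,000 + ₹163,000 + ₹63,000 = ₹1,052,000
  Exemption: 25% × (₹1,052,000 − ₹749,000) = ₹75,750 ≥ ₹74,000, so the exemption is fully phased out
  Base: ₹1,052,000 − ₹0 = ₹1,052,000
  ₹1,052,000 × 19% = ₹199,880

Regular tax:
  ₹127,000 × 15% = ₹19,050
  ₹238,000 × 24% = ₹57,120
  ₹49,000 × 30% = ₹14,700
  ₹297,000 × 40% = ₹118,800
  → ₹209,670

₹209,670 > ₹199,880, so the regular tax governs.

₹209,670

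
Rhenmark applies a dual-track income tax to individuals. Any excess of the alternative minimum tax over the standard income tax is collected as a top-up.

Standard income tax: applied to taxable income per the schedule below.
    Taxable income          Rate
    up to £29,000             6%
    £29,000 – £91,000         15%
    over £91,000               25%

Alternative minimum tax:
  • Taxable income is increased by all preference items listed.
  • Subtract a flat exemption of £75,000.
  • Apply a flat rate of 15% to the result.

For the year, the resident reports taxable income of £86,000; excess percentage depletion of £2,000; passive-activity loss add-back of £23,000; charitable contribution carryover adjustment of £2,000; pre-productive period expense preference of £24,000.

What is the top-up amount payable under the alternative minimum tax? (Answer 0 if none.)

Alternative minimum tax:
  Adjusted income: £86,000 + £2,000 + £23,000 + £2,000 + £24,000 = £137,000
  Less exemption £75,000 → base £62,000
  £62,000 × 15% = £9,300

Standard income tax:
  £29,000 × 6% = £1,740
  £57,000 × 15% = £8,550
  → £10,290

£9,300 ≤ £10,290, so no add-on is due.

£0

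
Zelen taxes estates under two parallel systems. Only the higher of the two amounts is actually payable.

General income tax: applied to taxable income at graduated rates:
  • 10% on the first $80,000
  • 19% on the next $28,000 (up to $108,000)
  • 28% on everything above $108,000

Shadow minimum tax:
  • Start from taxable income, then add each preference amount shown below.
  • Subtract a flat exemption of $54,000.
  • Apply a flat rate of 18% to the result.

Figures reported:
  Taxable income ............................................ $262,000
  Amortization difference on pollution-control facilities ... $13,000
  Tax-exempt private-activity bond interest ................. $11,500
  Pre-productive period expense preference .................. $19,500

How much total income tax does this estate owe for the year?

$56,440

Shadow minimum tax:
  Adjusted income: $262,000 + $13,000 + $11,500 + $19,500 = $306,000
  Less exemption $54,000 → base $252,000
  $252,000 × 18% = $45,360

General income tax:
  $80,000 × 10% = $8,000
  $28,000 × 19% = $5,320
  $154,000 × 28% = $43,120
  → $56,440

$56,440 > $45,360, so the general income tax governs.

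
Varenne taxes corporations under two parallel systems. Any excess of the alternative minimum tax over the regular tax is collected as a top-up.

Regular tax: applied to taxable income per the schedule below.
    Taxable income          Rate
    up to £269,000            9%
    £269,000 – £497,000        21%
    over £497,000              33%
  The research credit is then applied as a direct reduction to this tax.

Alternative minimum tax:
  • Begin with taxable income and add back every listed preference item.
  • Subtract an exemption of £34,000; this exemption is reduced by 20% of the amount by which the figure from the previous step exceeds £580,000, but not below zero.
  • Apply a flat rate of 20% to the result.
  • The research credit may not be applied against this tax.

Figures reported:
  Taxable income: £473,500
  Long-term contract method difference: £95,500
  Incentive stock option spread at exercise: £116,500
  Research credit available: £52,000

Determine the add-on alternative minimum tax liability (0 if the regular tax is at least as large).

£119,365

Alternative minimum tax:
  Adjusted income: £473,500 + £95,500 + £116,500 = £685,500
  Exemption: £34,000 − 20% × (£685,500 − £580,000) = £34,000 − £21,100 = £12,900
  Base: £685,500 − £12,900 = £672,600
  £672,600 × 20% = £134,520

Regular tax:
  £269,000 × 9% = £24,210
  £204,500 × 21% = £42,945
  → £67,155
  Less research credit £52,000 → £15,155

Excess of alternative minimum tax over regular tax: £134,520 − £15,155 = £119,365.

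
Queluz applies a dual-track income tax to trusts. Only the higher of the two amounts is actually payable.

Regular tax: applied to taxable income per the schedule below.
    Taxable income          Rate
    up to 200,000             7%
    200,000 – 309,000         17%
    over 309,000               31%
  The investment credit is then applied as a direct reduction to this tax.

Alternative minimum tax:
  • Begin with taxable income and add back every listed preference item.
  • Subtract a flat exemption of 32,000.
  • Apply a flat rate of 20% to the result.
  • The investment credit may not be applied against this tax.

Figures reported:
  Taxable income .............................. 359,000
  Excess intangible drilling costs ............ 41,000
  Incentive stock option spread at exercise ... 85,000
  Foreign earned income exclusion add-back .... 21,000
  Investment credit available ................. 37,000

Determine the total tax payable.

Regular tax:
  200,000 × 7% = 14,000
  109,000 × 17% = 18,530
  50,000 × 31% = 15,500
  → 48,030
  Less investment credit 37,000 → 11,030

Alternative minimum tax:
  Adjusted income: 359,000 + 41,000 + 85,000 + 21,000 = 506,000
  Less exemption 32,000 → base 474,000
  474,000 × 20% = 94,800

94,800 > 11,030, so the alternative minimum tax is the binding amount.

94,800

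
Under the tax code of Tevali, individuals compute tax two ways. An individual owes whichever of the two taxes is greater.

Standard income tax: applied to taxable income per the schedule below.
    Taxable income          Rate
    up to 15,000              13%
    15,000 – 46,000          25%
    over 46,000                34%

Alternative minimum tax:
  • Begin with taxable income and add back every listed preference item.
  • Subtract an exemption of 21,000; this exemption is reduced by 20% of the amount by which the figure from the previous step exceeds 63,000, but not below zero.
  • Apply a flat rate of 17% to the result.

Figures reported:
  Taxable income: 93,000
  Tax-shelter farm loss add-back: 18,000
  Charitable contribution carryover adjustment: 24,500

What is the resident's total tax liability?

Alternative minimum tax:
  Adjusted income: 93,000 + 18,000 + 24,500 = 135,500
  Exemption: 21,000 − 20% × (135,500 − 63,000) = 21,000 − 14,500 = 6,500
  Base: 135,500 − 6,500 = 129,000
  129,000 × 17% = 21,930

Standard income tax:
  15,000 × 13% = 1,950
  31,000 × 25% = 7,750
  47,000 × 34% = 15,980
  → 25,680

25,680 > 21,930, so the standard income tax governs.

25,680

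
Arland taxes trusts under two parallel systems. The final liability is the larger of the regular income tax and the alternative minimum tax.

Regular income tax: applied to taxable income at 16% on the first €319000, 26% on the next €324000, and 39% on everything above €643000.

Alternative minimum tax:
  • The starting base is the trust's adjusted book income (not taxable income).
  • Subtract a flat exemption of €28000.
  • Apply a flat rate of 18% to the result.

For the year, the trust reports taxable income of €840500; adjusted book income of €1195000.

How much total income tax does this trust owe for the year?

Regular income tax:
  €319000 × 16% = €51040
  €324000 × 26% = €84240
  €197500 × 39% = €77025
  → €212305

Alternative minimum tax:
  Base (adjusted book income): €1195000
  Less exemption €28000 → base €1167000
  €1167000 × 18% = €210060

€212305 > €210060, so the regular income tax governs.

€212305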